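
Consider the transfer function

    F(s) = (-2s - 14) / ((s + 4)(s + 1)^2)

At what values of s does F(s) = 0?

s = -7

Set the numerator to zero: -2s - 14 = 0, i.e. -2·(s + 7) = 0.
So s = -7.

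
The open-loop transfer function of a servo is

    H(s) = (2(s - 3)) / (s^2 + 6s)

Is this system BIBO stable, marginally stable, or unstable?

The denominator s^2 + 6s factors as s(s + 6), giving poles at s = 0, -6.
Since the simple pole(s) at s = 0 lie on the jω-axis with none in the right half-plane, the system is marginally stable.

marginally stable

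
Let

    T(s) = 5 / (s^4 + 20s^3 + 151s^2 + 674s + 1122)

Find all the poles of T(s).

The poles are the roots of the denominator s^4 + 20s^3 + 151s^2 + 674s + 1122 = 0.
Trying s = -11: the polynomial evaluates to 0, so (s + 11) is a factor.
Dividing out leaves s^3 + 9s^2 + 52s + 102 = 0.
This factors further as (s^2 + 6s + 34)(s + 3) = 0.

s = -3 ± 5j, -11, -3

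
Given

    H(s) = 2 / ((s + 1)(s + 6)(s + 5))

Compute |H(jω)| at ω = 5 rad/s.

|H(j5)| ≈ 0.007102

Substitute s = j5: numerator = 2, denominator = -270 + j80.
|H(j5)| = |2| / |-270 + j80| = 2 / 281.60 ≈ 0.007102.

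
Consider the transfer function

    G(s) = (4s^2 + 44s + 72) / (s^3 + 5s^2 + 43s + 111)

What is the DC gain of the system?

G(0) = 24/37 ≈ 0.6486

Set s = 0: G(0) = (72) / (111) = 24/37.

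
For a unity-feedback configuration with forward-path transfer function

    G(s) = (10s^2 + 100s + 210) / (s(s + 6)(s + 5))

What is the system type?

The denominator has 1 factor of s at the origin (free integrator), so this is a Type 1 system.

Type 1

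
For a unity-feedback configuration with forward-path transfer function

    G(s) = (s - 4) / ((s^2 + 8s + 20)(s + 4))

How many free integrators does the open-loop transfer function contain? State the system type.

Type 0

The denominator has no factor of s at the origin — no free integrator — so this is a Type 0 system.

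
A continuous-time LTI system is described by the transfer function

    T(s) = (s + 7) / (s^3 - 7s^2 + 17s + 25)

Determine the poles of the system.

s = -1, 4 + 3j, 4 - 3j

The poles are the roots of the denominator s^3 - 7s^2 + 17s + 25 = 0.
Trying s = -1: the polynomial evaluates to 0, so (s + 1) is a factor.
Dividing out leaves s^2 - 8s + 25 = 0.
The quadratic formula then gives s = 4 ± 3j.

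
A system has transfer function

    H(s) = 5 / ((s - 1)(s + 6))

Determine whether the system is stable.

The poles can be read from the denominator factors: s = 1, -6.
Since the pole(s) at s = 1 lie in the right half-plane, the system is unstable.

unstable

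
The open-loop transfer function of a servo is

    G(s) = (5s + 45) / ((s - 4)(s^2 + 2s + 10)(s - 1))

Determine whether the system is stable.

unstable

The poles can be read from the denominator factors: s = 4, -1 + 3j, -1 - 3j, 1.
Since the pole(s) at s = 4, 1 lie in the right half-plane, the system is unstable.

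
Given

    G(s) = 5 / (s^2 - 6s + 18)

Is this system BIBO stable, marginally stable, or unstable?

unstable

The denominator s^2 - 6s + 18 factors as (s^2 - 6s + 18), giving poles at s = 3 + 3j, 3 - 3j.
Since the pole(s) at s = 3 + 3j, 3 - 3j lie in the right half-plane, the system is unstable.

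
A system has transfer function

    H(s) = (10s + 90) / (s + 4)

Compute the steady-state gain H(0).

H(0) = 45/2 ≈ 22.50

Set s = 0: H(0) = (90) / (4) = 45/2.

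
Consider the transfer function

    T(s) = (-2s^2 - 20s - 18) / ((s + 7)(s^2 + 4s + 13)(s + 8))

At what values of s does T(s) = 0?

Set the numerator to zero: -2s^2 - 20s - 18 = 0, i.e. -2·(s^2 + 10s + 9) = 0.
Factoring: (s + 9)(s + 1) = 0.

s = -9, -1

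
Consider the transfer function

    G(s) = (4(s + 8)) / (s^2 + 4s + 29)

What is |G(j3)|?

|G(j3)| ≈ 1.465

Substitute s = j3: numerator = 32 + j12, denominator = 20 + j12.
|G(j3)| = |32 + j12| / |20 + j12| = 34.176 / 23.324 ≈ 1.465.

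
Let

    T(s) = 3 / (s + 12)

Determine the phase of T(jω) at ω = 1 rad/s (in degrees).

At s = j1: numerator = 3, denominator = 12 + j1.
∠T = ∠num − ∠den = 0° − (4.7636°) = -4.764°.

∠T(j1) ≈ -4.764°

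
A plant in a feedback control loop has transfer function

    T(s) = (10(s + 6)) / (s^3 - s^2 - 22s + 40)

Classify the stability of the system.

The denominator s^3 - s^2 - 22s + 40 factors as (s + 5)(s - 4)(s - 2), giving poles at s = -5, 4, 2.
Since the pole(s) at s = 4, 2 lie in the right half-plane, the system is unstable.

unstable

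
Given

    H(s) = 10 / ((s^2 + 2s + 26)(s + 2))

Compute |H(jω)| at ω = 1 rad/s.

Substitute s = j1: numerator = 10, denominator = 48 + j29.
|H(j1)| = |10| / |48 + j29| = 10 / 56.080 ≈ 0.1783.

|H(j1)| ≈ 0.1783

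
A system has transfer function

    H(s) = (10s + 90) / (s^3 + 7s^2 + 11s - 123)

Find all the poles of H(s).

The poles are the roots of the denominator s^3 + 7s^2 + 11s - 123 = 0.
Trying s = 3: the polynomial evaluates to 0, so (s - 3) is a factor.
Dividing out leaves s^2 + 10s + 41 = 0.
The quadratic formula then gives s = -5 ± 4j.

s = -5 + 4j, -5 - 4j, 3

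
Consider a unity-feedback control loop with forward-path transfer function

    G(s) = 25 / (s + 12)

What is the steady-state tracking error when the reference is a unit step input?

G(s) has no poles at the origin.
This is a Type 0 system. Kp = lim_{s→0} G(s) = 25/12.
e_ss = 1/(1 + Kp) = 1/(1 + 25/12) = 12/37 ≈ 0.3243.

e_ss = 0.3243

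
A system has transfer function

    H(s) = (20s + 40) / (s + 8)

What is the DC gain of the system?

H(0) = 5

Set s = 0: H(0) = (40) / (8) = 5.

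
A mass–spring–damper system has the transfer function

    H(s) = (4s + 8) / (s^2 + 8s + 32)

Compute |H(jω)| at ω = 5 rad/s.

|H(j5)| ≈ 0.5305

Substitute s = j5: numerator = 8 + j20, denominator = 7 + j40.
|H(j5)| = |8 + j20| / |7 + j40| = 21.541 / 40.608 ≈ 0.5305.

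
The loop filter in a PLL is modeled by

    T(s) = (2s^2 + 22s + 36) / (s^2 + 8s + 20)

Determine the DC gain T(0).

T(0) = 9/5 ≈ 1.800

Set s = 0: T(0) = (36) / (20) = 9/5.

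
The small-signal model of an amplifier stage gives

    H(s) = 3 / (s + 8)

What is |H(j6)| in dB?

|H(j6)|_dB ≈ -10.5 dB

Substitute s = j6: numerator = 3, denominator = 8 + j6.
|H(j6)| = |3| / |8 + j6| = 3 / 10 = 0.3000.
In decibels: 20·log₁₀(0.3000) ≈ -10.5 dB.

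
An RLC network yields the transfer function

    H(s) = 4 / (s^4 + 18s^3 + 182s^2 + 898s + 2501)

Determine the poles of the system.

s = -5 ± 6j, -4 ± 5j

The poles are the roots of the denominator s^4 + 18s^3 + 182s^2 + 898s + 2501 = 0.
No real roots exist; factor into two real quadratics: (s^2 + 10s + 61)(s^2 + 8s + 41) = 0.
Each quadratic gives a conjugate pair via the quadratic formula.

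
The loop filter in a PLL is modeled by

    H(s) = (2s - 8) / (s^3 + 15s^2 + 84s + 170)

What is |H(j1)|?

|H(j1)| ≈ 0.04690

Substitute s = j1: numerator = -8 + j2, denominator = 155 + j83.
|H(j1)| = |-8 + j2| / |155 + j83| = 8.2462 / 175.82 ≈ 0.04690.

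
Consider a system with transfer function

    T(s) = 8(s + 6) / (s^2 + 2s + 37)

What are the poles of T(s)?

The poles are the roots of the denominator s^2 + 2s + 37 = 0.
Using the quadratic formula: s = (-2 ± √(-144))/2 = -1 ± 6j.

s = -1 + 6j, -1 - 6j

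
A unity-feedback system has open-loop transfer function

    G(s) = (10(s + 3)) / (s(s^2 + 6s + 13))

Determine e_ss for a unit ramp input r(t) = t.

e_ss = 0.4333

G(s) has one pole at the origin.
This is a Type 1 system. Kv = lim_{s→0} s·G(s) = 30/13.
e_ss = 1/Kv = 1/(30/13) = 13/30 ≈ 0.4333.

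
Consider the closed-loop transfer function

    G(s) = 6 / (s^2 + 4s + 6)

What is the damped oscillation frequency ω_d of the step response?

ω_d ≈ 1.414 rad/s

Comparing s^2 + 4s + 6 to s^2 + 2ζωₙs + ωₙ²: ωₙ = √6 ≈ 2.449 rad/s and ζ = 4/(2·√6) ≈ 0.8165.
ζωₙ = 4/2 = 2, so ω_d = ωₙ√(1−ζ²) = √(ωₙ² − (ζωₙ)²) = √(6 − 2²) = √2 ≈ 1.414 rad/s.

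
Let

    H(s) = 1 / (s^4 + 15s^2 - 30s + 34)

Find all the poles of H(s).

The poles are the roots of the denominator s^4 + 15s^2 - 30s + 34 = 0.
No real roots exist; factor into two real quadratics: (s^2 - 2s + 2)(s^2 + 2s + 17) = 0.
Each quadratic gives a conjugate pair via the quadratic formula.

s = 1 ± j, -1 ± 4j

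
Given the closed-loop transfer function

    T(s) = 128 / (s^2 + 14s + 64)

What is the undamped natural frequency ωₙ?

ωₙ = 8 rad/s

Compare the denominator to the standard form s^2 + 2ζωₙs + ωₙ².
ωₙ² = 64, so ωₙ = 8 rad/s.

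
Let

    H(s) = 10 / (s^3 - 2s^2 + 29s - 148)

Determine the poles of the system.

The poles are the roots of the denominator s^3 - 2s^2 + 29s - 148 = 0.
Trying s = 4: the polynomial evaluates to 0, so (s - 4) is a factor.
Dividing out leaves s^2 + 2s + 37 = 0.
The quadratic formula then gives s = -1 ± 6j.

s = -1 ± 6j, 4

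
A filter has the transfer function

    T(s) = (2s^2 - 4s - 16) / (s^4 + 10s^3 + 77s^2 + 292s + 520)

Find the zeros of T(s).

s = 4, -2

Set the numerator to zero: 2s^2 - 4s - 16 = 0, i.e. 2·(s^2 - 2s - 8) = 0.
Factoring: (s - 4)(s + 2) = 0.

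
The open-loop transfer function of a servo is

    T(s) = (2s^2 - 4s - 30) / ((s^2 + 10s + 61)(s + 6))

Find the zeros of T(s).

Set the numerator to zero: 2s^2 - 4s - 30 = 0, i.e. 2·(s^2 - 2s - 15) = 0.
Factoring: (s + 3)(s - 5) = 0.

s = -3, 5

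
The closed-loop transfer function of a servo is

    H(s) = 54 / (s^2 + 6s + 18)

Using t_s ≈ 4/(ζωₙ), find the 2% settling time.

t_s ≈ 1.333 s

Comparing s^2 + 6s + 18 to s^2 + 2ζωₙs + ωₙ²: ωₙ = √18 ≈ 4.243 rad/s and ζ = 6/(2·√18) ≈ 0.7071.
ζωₙ = 6/2 = 3, so t_s ≈ 4/(ζωₙ) = 4/3 ≈ 1.333 s.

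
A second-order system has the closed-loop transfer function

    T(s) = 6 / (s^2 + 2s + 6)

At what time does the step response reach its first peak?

t_p ≈ 1.405 s

Comparing s^2 + 2s + 6 to s^2 + 2ζωₙs + ωₙ²: ωₙ = √6 ≈ 2.449 rad/s and ζ = 2/(2·√6) ≈ 0.4082.
ζωₙ = 2/2 = 1, so ω_d = ωₙ√(1−ζ²) = √(ωₙ² − (ζωₙ)²) = √(6 − 1²) = √5 ≈ 2.236 rad/s.
t_p = π/ω_d = π/2.236 ≈ 1.405 s.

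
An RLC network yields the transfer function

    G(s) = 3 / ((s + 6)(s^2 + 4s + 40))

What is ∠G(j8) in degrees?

∠G(j8) ≈ 180°

At s = j8: numerator = 3, denominator = -400.
∠G = ∠num − ∠den = 0° − (180°) = -180°, which wraps to 180°.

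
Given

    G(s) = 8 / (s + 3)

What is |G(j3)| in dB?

Substitute s = j3: numerator = 8, denominator = 3 + j3.
|G(j3)| = |8| / |3 + j3| = 8 / 4.2426 ≈ 1.886.
In decibels: 20·log₁₀(1.886) ≈ 5.51 dB.

|G(j3)|_dB ≈ 5.51 dB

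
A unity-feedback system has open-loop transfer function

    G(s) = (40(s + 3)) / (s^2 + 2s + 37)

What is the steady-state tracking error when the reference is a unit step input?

e_ss = 0.2357

G(s) has no poles at the origin.
This is a Type 0 system. Kp = lim_{s→0} G(s) = 120/37.
e_ss = 1/(1 + Kp) = 1/(1 + 120/37) = 37/157 ≈ 0.2357.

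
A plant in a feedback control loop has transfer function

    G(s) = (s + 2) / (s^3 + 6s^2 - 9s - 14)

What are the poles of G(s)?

The poles are the roots of the denominator s^3 + 6s^2 - 9s - 14 = 0.
Trying s = -1: the polynomial evaluates to 0, so (s + 1) is a factor.
Dividing out leaves s^2 + 5s - 14 = 0.
Factoring the quadratic: (s + 7)(s - 2) = 0.

s = -1, -7, 2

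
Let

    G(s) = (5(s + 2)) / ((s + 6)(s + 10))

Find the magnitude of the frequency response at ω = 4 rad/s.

Substitute s = j4: numerator = 10 + j20, denominator = 44 + j64.
|G(j4)| = |10 + j20| / |44 + j64| = 22.361 / 77.666 ≈ 0.2879.

|G(j4)| ≈ 0.2879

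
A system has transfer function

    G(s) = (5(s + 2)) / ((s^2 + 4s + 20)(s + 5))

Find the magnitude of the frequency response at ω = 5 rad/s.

Substitute s = j5: numerator = 10 + j25, denominator = -125 + j75.
|G(j5)| = |10 + j25| / |-125 + j75| = 26.926 / 145.77 ≈ 0.1847.

|G(j5)| ≈ 0.1847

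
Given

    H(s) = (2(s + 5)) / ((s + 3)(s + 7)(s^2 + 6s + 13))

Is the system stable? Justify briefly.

stable

The poles can be read from the denominator factors: s = -3, -7, -3 + 2j, -3 - 2j.
Since all poles lie strictly in the left half-plane, the system is stable.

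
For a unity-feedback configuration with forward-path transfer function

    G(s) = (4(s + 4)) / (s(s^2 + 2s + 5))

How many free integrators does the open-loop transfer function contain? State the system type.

The denominator has 1 factor of s at the origin (free integrator), so this is a Type 1 system.

Type 1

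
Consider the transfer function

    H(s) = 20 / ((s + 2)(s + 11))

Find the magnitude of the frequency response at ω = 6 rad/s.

Substitute s = j6: numerator = 20, denominator = -14 + j78.
|H(j6)| = |20| / |-14 + j78| = 20 / 79.246 ≈ 0.2524.

|H(j6)| ≈ 0.2524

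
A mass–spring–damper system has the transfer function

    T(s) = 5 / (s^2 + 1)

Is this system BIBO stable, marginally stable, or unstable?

The denominator s^2 + 1 factors as (s^2 + 1), giving poles at s = ±j.
Since the simple pole(s) at s = ±j lie on the jω-axis with none in the right half-plane, the system is marginally stable.

marginally stable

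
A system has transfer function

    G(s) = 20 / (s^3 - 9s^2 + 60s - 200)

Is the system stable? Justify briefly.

unstable

The denominator s^3 - 9s^2 + 60s - 200 factors as (s^2 - 4s + 40)(s - 5), giving poles at s = 2 ± 6j, 5.
Since the pole(s) at s = 2 + 6j, 2 - 6j, 5 lie in the right half-plane, the system is unstable.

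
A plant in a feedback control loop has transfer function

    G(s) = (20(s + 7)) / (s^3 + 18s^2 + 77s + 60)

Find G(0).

G(0) = 7/3 ≈ 2.333

Set s = 0: G(0) = (140) / (60) = 7/3.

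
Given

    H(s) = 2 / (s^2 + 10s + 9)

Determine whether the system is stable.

The denominator s^2 + 10s + 9 factors as (s + 9)(s + 1), giving poles at s = -9, -1.
Since all poles lie strictly in the left half-plane, the system is stable.

stable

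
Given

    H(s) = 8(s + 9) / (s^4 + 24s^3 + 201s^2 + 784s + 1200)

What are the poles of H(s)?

The poles are the roots of the denominator s^4 + 24s^3 + 201s^2 + 784s + 1200 = 0.
Trying s = -12: the polynomial evaluates to 0, so (s + 12) is a factor.
Dividing out leaves s^3 + 12s^2 + 57s + 100 = 0.
This factors further as (s^2 + 8s + 25)(s + 4) = 0.

s = -4 ± 3j, -12, -4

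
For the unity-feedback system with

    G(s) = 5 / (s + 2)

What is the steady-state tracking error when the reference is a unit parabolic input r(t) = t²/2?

e_ss = ∞

G(s) has no poles at the origin.
This is a Type 0 system; Ka = lim_{s→0} s^2·G(s) = 0, so the steady-state error for a parabola input is infinite.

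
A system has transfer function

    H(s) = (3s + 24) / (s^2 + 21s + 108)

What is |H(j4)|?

Substitute s = j4: numerator = 24 + j12, denominator = 92 + j84.
|H(j4)| = |24 + j12| / |92 + j84| = 26.833 / 124.58 ≈ 0.2154.

|H(j4)| ≈ 0.2154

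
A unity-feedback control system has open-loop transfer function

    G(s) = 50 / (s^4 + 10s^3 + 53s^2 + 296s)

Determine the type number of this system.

The denominator has 1 factor of s at the origin (free integrator), so this is a Type 1 system.

Type 1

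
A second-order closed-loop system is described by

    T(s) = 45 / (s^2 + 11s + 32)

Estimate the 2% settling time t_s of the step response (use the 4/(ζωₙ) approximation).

t_s ≈ 0.7273 s

Comparing s^2 + 11s + 32 to s^2 + 2ζωₙs + ωₙ²: ωₙ = √32 ≈ 5.657 rad/s and ζ = 11/(2·√32) ≈ 0.9723.
ζωₙ = 11/2 = 5.5, so t_s ≈ 4/(ζωₙ) = 4/5.5 ≈ 0.7273 s.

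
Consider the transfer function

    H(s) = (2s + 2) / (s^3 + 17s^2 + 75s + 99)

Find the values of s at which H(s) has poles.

s = -11, -3, -3

The poles are the roots of the denominator s^3 + 17s^2 + 75s + 99 = 0.
Trying s = -11: the polynomial evaluates to 0, so (s + 11) is a factor.
Dividing out leaves s^2 + 6s + 9 = 0.
Factoring the quadratic: (s + 3)^2 = 0.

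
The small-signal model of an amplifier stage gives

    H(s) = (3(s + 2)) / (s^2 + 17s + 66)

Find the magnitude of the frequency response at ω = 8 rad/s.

Substitute s = j8: numerator = 6 + j24, denominator = 2 + j136.
|H(j8)| = |6 + j24| / |2 + j136| = 24.739 / 136.01 ≈ 0.1819.

|H(j8)| ≈ 0.1819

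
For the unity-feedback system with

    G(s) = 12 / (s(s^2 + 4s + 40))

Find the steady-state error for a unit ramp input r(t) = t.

e_ss = 3.333

G(s) has one pole at the origin.
This is a Type 1 system. Kv = lim_{s→0} s·G(s) = 12/40 = 3/10.
e_ss = 1/Kv = 1/(3/10) = 10/3 ≈ 3.333.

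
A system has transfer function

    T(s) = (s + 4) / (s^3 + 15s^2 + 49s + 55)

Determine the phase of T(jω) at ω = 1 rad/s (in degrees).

At s = j1: numerator = 4 + j1, denominator = 40 + j48.
∠T = ∠num − ∠den = 14.036° − (50.194°) = -36.16°.

∠T(j1) ≈ -36.16°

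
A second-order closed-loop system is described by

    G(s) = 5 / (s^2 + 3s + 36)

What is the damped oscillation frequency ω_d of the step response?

ω_d ≈ 5.809 rad/s

Comparing s^2 + 3s + 36 to s^2 + 2ζωₙs + ωₙ²: ωₙ = 6 rad/s and ζ = 3/(2·6) = 0.25.
ζωₙ = 3/2 = 1.5, so ω_d = ωₙ√(1−ζ²) = √(ωₙ² − (ζωₙ)²) = √(36 − 1.5²) = √33.75 ≈ 5.809 rad/s.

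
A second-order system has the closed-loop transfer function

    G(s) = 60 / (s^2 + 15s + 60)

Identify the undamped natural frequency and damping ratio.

ωₙ ≈ 7.746 rad/s, ζ ≈ 0.9682

Compare the denominator to the standard form s^2 + 2ζωₙs + ωₙ².
ωₙ² = 60, so ωₙ = √60 ≈ 7.746 rad/s.
2ζωₙ = 15, so ζ = 15/(2·√60) ≈ 0.9682.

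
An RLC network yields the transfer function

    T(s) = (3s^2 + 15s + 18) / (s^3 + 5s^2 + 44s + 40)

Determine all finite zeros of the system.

Set the numerator to zero: 3s^2 + 15s + 18 = 0, i.e. 3·(s^2 + 5s + 6) = 0.
Factoring: (s + 2)(s + 3) = 0.

s = -2, -3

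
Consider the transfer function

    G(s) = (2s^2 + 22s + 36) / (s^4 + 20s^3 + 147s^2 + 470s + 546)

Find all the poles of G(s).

s = -5 + j, -5 - j, -7, -3

The poles are the roots of the denominator s^4 + 20s^3 + 147s^2 + 470s + 546 = 0.
Trying s = -7: the polynomial evaluates to 0, so (s + 7) is a factor.
Dividing out leaves s^3 + 13s^2 + 56s + 78 = 0.
This factors further as (s^2 + 10s + 26)(s + 3) = 0.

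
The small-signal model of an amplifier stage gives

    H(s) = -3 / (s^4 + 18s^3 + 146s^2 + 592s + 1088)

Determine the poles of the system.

The poles are the roots of the denominator s^4 + 18s^3 + 146s^2 + 592s + 1088 = 0.
No real roots exist; factor into two real quadratics: (s^2 + 10s + 34)(s^2 + 8s + 32) = 0.
Each quadratic gives a conjugate pair via the quadratic formula.

s = -5 + 3j, -5 - 3j, -4 + 4j, -4 - 4j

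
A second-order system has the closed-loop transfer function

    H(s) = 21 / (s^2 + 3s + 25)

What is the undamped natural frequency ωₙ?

Compare the denominator to the standard form s^2 + 2ζωₙs + ωₙ².
ωₙ² = 25, so ωₙ = 5 rad/s.

ωₙ = 5 rad/s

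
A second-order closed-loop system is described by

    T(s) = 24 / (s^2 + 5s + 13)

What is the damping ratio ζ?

ζ ≈ 0.6934

Compare the denominator to the standard form s^2 + 2ζωₙs + ωₙ².
ωₙ² = 13, so ωₙ = √13 ≈ 3.606 rad/s.
2ζωₙ = 5, so ζ = 5/(2·√13) ≈ 0.6934.
With ζ = 0.6934 the response is underdamped.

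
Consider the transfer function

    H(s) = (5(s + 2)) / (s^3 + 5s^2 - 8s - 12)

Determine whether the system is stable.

unstable

The denominator s^3 + 5s^2 - 8s - 12 factors as (s + 6)(s - 2)(s + 1), giving poles at s = -6, 2, -1.
Since the pole(s) at s = 2 lie in the right half-plane, the system is unstable.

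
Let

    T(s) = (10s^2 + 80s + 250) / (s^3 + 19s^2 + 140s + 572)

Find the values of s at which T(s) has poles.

s = -4 ± 6j, -11

The poles are the roots of the denominator s^3 + 19s^2 + 140s + 572 = 0.
Trying s = -11: the polynomial evaluates to 0, so (s + 11) is a factor.
Dividing out leaves s^2 + 8s + 52 = 0.
The quadratic formula then gives s = -4 ± 6j.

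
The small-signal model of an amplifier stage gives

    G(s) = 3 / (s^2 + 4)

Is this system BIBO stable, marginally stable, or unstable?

marginally stable

The denominator s^2 + 4 factors as (s^2 + 4), giving poles at s = ±2j.
Since the simple pole(s) at s = ±2j lie on the jω-axis with none in the right half-plane, the system is marginally stable.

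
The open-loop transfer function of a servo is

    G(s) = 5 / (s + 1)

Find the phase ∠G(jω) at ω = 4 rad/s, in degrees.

At s = j4: numerator = 5, denominator = 1 + j4.
∠G = ∠num − ∠den = 0° − (75.964°) = -75.96°.

∠G(j4) ≈ -75.96°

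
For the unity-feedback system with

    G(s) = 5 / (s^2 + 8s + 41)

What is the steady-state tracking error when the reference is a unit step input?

e_ss = 0.8913

G(s) has no poles at the origin.
This is a Type 0 system. Kp = lim_{s→0} G(s) = 5/41.
e_ss = 1/(1 + Kp) = 1/(1 + 5/41) = 41/46 ≈ 0.8913.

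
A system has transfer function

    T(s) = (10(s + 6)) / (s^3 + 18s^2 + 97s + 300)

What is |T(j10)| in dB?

Substitute s = j10: numerator = 60 + j100, denominator = -1500 - j30.
|T(j10)| = |60 + j100| / |-1500 - j30| = 116.62 / 1500.3 ≈ 0.07773.
In decibels: 20·log₁₀(0.07773) ≈ -22.2 dB.

|T(j10)|_dB ≈ -22.2 dB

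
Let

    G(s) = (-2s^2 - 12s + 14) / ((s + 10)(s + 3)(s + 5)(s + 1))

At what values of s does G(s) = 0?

s = -7, 1

Set the numerator to zero: -2s^2 - 12s + 14 = 0, i.e. -2·(s^2 + 6s - 7) = 0.
Factoring: (s + 7)(s - 1) = 0.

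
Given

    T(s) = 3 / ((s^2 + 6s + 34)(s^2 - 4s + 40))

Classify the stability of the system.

unstable

The poles can be read from the denominator factors: s = -3 ± 5j, 2 ± 6j.
Since the pole(s) at s = 2 + 6j, 2 - 6j lie in the right half-plane, the system is unstable.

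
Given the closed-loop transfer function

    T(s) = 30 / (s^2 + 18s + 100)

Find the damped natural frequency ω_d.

ω_d ≈ 4.359 rad/s

Comparing s^2 + 18s + 100 to s^2 + 2ζωₙs + ωₙ²: ωₙ = 10 rad/s and ζ = 18/(2·10) = 0.9.
ζωₙ = 18/2 = 9, so ω_d = ωₙ√(1−ζ²) = √(ωₙ² − (ζωₙ)²) = √(100 − 9²) = √19 ≈ 4.359 rad/s.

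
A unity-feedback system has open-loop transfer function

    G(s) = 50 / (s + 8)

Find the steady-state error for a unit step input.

e_ss = 0.1379

G(s) has no poles at the origin.
This is a Type 0 system. Kp = lim_{s→0} G(s) = 50/8 = 25/4.
e_ss = 1/(1 + Kp) = 1/(1 + 25/4) = 4/29 ≈ 0.1379.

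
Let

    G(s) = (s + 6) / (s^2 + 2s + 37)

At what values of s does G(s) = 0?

Set the numerator to zero: s + 6 = 0.
So s = -6.

s = -6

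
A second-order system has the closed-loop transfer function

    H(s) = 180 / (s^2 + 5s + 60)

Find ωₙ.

ωₙ ≈ 7.746 rad/s

Compare the denominator to the standard form s^2 + 2ζωₙs + ωₙ².
ωₙ² = 60, so ωₙ = √60 ≈ 7.746 rad/s.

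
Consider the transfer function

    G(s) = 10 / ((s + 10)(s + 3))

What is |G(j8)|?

Substitute s = j8: numerator = 10, denominator = -34 + j104.
|G(j8)| = |10| / |-34 + j104| = 10 / 109.42 ≈ 0.09139.

|G(j8)| ≈ 0.09139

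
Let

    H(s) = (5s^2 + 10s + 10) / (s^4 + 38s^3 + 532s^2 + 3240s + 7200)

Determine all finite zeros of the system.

s = -1 ± j

Set the numerator to zero: 5s^2 + 10s + 10 = 0, i.e. 5·(s^2 + 2s + 2) = 0.
Factoring: (s^2 + 2s + 2) = 0.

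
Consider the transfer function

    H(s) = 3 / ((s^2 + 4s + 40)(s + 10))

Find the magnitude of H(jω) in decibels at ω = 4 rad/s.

Substitute s = j4: numerator = 3, denominator = 176 + j256.
|H(j4)| = |3| / |176 + j256| = 3 / 310.66 ≈ 0.009657.
In decibels: 20·log₁₀(0.009657) ≈ -40.3 dB.

|H(j4)|_dB ≈ -40.3 dB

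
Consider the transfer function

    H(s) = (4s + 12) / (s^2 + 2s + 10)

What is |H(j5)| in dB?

|H(j5)|_dB ≈ 2.24 dB

Substitute s = j5: numerator = 12 + j20, denominator = -15 + j10.
|H(j5)| = |12 + j20| / |-15 + j10| = 23.324 / 18.028 ≈ 1.294.
In decibels: 20·log₁₀(1.294) ≈ 2.24 dB.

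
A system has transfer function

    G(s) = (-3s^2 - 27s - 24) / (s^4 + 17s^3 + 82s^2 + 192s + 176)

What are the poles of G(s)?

s = -2 ± 2j, -11, -2

The poles are the roots of the denominator s^4 + 17s^3 + 82s^2 + 192s + 176 = 0.
Trying s = -11: the polynomial evaluates to 0, so (s + 11) is a factor.
Dividing out leaves s^3 + 6s^2 + 16s + 16 = 0.
This factors further as (s^2 + 4s + 8)(s + 2) = 0.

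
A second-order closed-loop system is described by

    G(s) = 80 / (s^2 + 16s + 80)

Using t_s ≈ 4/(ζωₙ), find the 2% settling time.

t_s ≈ 0.5000 s

Comparing s^2 + 16s + 80 to s^2 + 2ζωₙs + ωₙ²: ωₙ = √80 ≈ 8.944 rad/s and ζ = 16/(2·√80) ≈ 0.8944.
ζωₙ = 16/2 = 8, so t_s ≈ 4/(ζωₙ) = 4/8 = 0.5000 s.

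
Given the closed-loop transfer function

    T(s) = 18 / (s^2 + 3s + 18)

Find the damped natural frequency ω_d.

Comparing s^2 + 3s + 18 to s^2 + 2ζωₙs + ωₙ²: ωₙ = √18 ≈ 4.243 rad/s and ζ = 3/(2·√18) ≈ 0.3536.
ζωₙ = 3/2 = 1.5, so ω_d = ωₙ√(1−ζ²) = √(ωₙ² − (ζωₙ)²) = √(18 − 1.5²) = √15.75 ≈ 3.969 rad/s.

ω_d ≈ 3.969 rad/s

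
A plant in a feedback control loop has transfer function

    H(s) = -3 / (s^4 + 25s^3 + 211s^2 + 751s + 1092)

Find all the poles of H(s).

s = -3 + 2j, -3 - 2j, -7, -12

The poles are the roots of the denominator s^4 + 25s^3 + 211s^2 + 751s + 1092 = 0.
Trying s = -7: the polynomial evaluates to 0, so (s + 7) is a factor.
Dividing out leaves s^3 + 18s^2 + 85s + 156 = 0.
This factors further as (s^2 + 6s + 13)(s + 12) = 0.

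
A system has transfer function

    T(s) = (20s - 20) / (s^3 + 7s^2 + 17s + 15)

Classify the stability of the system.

The denominator s^3 + 7s^2 + 17s + 15 factors as (s^2 + 4s + 5)(s + 3), giving poles at s = -2 + j, -2 - j, -3.
Since all poles lie strictly in the left half-plane, the system is stable.

stable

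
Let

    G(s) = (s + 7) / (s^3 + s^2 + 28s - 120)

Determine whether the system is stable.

The denominator s^3 + s^2 + 28s - 120 factors as (s^2 + 4s + 40)(s - 3), giving poles at s = -2 + 6j, -2 - 6j, 3.
Since the pole(s) at s = 3 lie in the right half-plane, the system is unstable.

unstable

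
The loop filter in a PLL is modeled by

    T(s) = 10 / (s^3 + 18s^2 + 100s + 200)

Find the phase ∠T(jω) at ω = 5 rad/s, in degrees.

At s = j5: numerator = 10, denominator = -250 + j375.
∠T = ∠num − ∠den = 0° − (123.69°) = -123.7°.

∠T(j5) ≈ -123.7°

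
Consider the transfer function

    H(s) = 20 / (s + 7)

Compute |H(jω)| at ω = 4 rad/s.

Substitute s = j4: numerator = 20, denominator = 7 + j4.
|H(j4)| = |20| / |7 + j4| = 20 / 8.0623 ≈ 2.481.

|H(j4)| ≈ 2.481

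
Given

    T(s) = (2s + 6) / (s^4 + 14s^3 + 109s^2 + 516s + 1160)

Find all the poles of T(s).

The poles are the roots of the denominator s^4 + 14s^3 + 109s^2 + 516s + 1160 = 0.
No real roots exist; factor into two real quadratics: (s^2 + 10s + 29)(s^2 + 4s + 40) = 0.
Each quadratic gives a conjugate pair via the quadratic formula.

s = -5 + 2j, -5 - 2j, -2 + 6j, -2 - 6j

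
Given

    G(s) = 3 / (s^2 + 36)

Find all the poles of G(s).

The poles are the roots of the denominator s^2 + 36 = 0.
Using the quadratic formula: s = (0 ± √(-144))/2 = 0 ± 6j.

s = ±6j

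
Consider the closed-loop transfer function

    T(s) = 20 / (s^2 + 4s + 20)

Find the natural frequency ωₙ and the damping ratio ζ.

ωₙ ≈ 4.472 rad/s, ζ ≈ 0.4472

Compare the denominator to the standard form s^2 + 2ζωₙs + ωₙ².
ωₙ² = 20, so ωₙ = √20 ≈ 4.472 rad/s.
2ζωₙ = 4, so ζ = 4/(2·√20) ≈ 0.4472.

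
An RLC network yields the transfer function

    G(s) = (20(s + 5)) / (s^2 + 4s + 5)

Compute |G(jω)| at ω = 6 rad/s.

|G(j6)| ≈ 3.984

Substitute s = j6: numerator = 100 + j120, denominator = -31 + j24.
|G(j6)| = |100 + j120| / |-31 + j24| = 156.20 / 39.205 ≈ 3.984.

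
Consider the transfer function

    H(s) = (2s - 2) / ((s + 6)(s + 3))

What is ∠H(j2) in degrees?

At s = j2: numerator = -2 + j4, denominator = 14 + j18.
∠H = ∠num − ∠den = 116.57° − (52.125°) = 64.44°.

∠H(j2) ≈ 64.44°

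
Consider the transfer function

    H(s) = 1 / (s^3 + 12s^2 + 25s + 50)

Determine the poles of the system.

s = -1 + 2j, -1 - 2j, -10

The poles are the roots of the denominator s^3 + 12s^2 + 25s + 50 = 0.
Trying s = -10: the polynomial evaluates to 0, so (s + 10) is a factor.
Dividing out leaves s^2 + 2s + 5 = 0.
The quadratic formula then gives s = -1 ± 2j.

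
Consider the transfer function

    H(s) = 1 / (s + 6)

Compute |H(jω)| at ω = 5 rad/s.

Substitute s = j5: numerator = 1, denominator = 6 + j5.
|H(j5)| = |1| / |6 + j5| = 1 / 7.8102 ≈ 0.1280.

|H(j5)| ≈ 0.1280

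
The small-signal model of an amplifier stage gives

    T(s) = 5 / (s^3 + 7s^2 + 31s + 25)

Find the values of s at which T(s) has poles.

The poles are the roots of the denominator s^3 + 7s^2 + 31s + 25 = 0.
Trying s = -1: the polynomial evaluates to 0, so (s + 1) is a factor.
Dividing out leaves s^2 + 6s + 25 = 0.
The quadratic formula then gives s = -3 ± 4j.

s = -3 + 4j, -3 - 4j, -1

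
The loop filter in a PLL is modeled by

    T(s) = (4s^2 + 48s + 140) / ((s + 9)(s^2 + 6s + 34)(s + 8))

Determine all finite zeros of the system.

s = -5, -7

Set the numerator to zero: 4s^2 + 48s + 140 = 0, i.e. 4·(s^2 + 12s + 35) = 0.
Factoring: (s + 5)(s + 7) = 0.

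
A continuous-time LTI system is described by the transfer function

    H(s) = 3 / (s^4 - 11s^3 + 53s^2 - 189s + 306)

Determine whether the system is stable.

The denominator s^4 - 11s^3 + 53s^2 - 189s + 306 factors as (s - 3)(s^2 - 2s + 17)(s - 6), giving poles at s = 3, 1 ± 4j, 6.
Since the pole(s) at s = 3, 1 ± 4j, 6 lie in the right half-plane, the system is unstable.

unstable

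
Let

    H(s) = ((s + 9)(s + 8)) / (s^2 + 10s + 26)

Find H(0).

H(0) = 36/13 ≈ 2.769

At s = 0 each factor (s + a) contributes a and each (s^2 + bs + c) contributes c.
H(0) = 1·(9) · (8) / ((26)) = 72/26 = 36/13.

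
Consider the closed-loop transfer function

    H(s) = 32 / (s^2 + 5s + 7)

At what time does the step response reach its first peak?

Comparing s^2 + 5s + 7 to s^2 + 2ζωₙs + ωₙ²: ωₙ = √7 ≈ 2.646 rad/s and ζ = 5/(2·√7) ≈ 0.9449.
ζωₙ = 5/2 = 2.5, so ω_d = ωₙ√(1−ζ²) = √(ωₙ² − (ζωₙ)²) = √(7 − 2.5²) = √0.75 ≈ 0.8660 rad/s.
t_p = π/ω_d = π/0.8660 ≈ 3.628 s.

t_p ≈ 3.628 s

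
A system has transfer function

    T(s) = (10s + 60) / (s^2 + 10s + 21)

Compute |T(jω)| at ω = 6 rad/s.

Substitute s = j6: numerator = 60 + j60, denominator = -15 + j60.
|T(j6)| = |60 + j60| / |-15 + j60| = 84.853 / 61.847 ≈ 1.372.

|T(j6)| ≈ 1.372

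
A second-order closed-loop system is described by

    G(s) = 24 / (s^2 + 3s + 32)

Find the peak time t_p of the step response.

t_p ≈ 0.5760 s

Comparing s^2 + 3s + 32 to s^2 + 2ζωₙs + ωₙ²: ωₙ = √32 ≈ 5.657 rad/s and ζ = 3/(2·√32) ≈ 0.2652.
ζωₙ = 3/2 = 1.5, so ω_d = ωₙ√(1−ζ²) = √(ωₙ² − (ζωₙ)²) = √(32 − 1.5²) = √29.75 ≈ 5.454 rad/s.
t_p = π/ω_d = π/5.454 ≈ 0.5760 s.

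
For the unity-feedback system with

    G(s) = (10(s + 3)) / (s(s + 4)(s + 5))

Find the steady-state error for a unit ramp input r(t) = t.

e_ss = 0.6667

G(s) has one pole at the origin.
This is a Type 1 system. Kv = lim_{s→0} s·G(s) = 30/20 = 3/2.
e_ss = 1/Kv = 1/(3/2) = 2/3 ≈ 0.6667.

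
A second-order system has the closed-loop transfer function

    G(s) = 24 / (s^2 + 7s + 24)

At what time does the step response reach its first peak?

Comparing s^2 + 7s + 24 to s^2 + 2ζωₙs + ωₙ²: ωₙ = √24 ≈ 4.899 rad/s and ζ = 7/(2·√24) ≈ 0.7144.
ζωₙ = 7/2 = 3.5, so ω_d = ωₙ√(1−ζ²) = √(ωₙ² − (ζωₙ)²) = √(24 − 3.5²) = √11.75 ≈ 3.428 rad/s.
t_p = π/ω_d = π/3.428 ≈ 0.9165 s.

t_p ≈ 0.9165 s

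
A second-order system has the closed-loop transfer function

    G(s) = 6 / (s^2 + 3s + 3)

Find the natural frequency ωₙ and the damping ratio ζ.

ωₙ ≈ 1.732 rad/s, ζ ≈ 0.8660

Compare the denominator to the standard form s^2 + 2ζωₙs + ωₙ².
ωₙ² = 3, so ωₙ = √3 ≈ 1.732 rad/s.
2ζωₙ = 3, so ζ = 3/(2·√3) ≈ 0.8660.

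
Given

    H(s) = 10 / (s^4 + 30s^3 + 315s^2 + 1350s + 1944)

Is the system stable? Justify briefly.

The denominator s^4 + 30s^3 + 315s^2 + 1350s + 1944 factors as (s + 9)(s + 6)(s + 12)(s + 3), giving poles at s = -9, -6, -12, -3.
Since all poles lie strictly in the left half-plane, the system is stable.

stable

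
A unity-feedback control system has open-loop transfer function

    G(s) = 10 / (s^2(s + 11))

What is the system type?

The denominator has 2 factors of s at the origin (free integrators), so this is a Type 2 system.

Type 2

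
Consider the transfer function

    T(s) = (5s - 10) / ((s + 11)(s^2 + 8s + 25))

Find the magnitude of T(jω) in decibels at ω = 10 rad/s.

|T(j10)|_dB ≈ -30.1 dB

Substitute s = j10: numerator = -10 + j50, denominator = -1625 + j130.
|T(j10)| = |-10 + j50| / |-1625 + j130| = 50.990 / 1630.2 ≈ 0.03128.
In decibels: 20·log₁₀(0.03128) ≈ -30.1 dB.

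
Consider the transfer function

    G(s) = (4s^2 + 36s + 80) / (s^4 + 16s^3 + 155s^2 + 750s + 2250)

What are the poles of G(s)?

s = -5 + 5j, -5 - 5j, -3 + 6j, -3 - 6j

The poles are the roots of the denominator s^4 + 16s^3 + 155s^2 + 750s + 2250 = 0.
No real roots exist; factor into two real quadratics: (s^2 + 10s + 50)(s^2 + 6s + 45) = 0.
Each quadratic gives a conjugate pair via the quadratic formula.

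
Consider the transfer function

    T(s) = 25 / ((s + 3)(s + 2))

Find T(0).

At s = 0 each factor (s + a) contributes a and each (s^2 + bs + c) contributes c.
T(0) = 25·1 / ((3) · (2)) = 25/6 = 25/6.

T(0) = 25/6 ≈ 4.167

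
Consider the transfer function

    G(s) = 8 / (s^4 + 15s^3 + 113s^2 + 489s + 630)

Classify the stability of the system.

stable

The denominator s^4 + 15s^3 + 113s^2 + 489s + 630 factors as (s + 7)(s^2 + 6s + 45)(s + 2), giving poles at s = -7, -3 + 6j, -3 - 6j, -2.
Since all poles lie strictly in the left half-plane, the system is stable.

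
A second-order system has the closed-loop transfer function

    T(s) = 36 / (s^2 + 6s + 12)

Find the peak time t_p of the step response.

Comparing s^2 + 6s + 12 to s^2 + 2ζωₙs + ωₙ²: ωₙ = √12 ≈ 3.464 rad/s and ζ = 6/(2·√12) ≈ 0.8660.
ζωₙ = 6/2 = 3, so ω_d = ωₙ√(1−ζ²) = √(ωₙ² − (ζωₙ)²) = √(12 − 3²) = √3 ≈ 1.732 rad/s.
t_p = π/ω_d = π/1.732 ≈ 1.814 s.

t_p ≈ 1.814 s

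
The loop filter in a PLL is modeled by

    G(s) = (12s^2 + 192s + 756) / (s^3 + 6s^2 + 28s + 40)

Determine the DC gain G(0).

Set s = 0: G(0) = (756) / (40) = 189/10.

G(0) = 189/10 ≈ 18.90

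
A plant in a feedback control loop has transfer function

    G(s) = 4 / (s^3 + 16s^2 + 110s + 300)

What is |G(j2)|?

|G(j2)| ≈ 0.01261

Substitute s = j2: numerator = 4, denominator = 236 + j212.
|G(j2)| = |4| / |236 + j212| = 4 / 317.24 ≈ 0.01261.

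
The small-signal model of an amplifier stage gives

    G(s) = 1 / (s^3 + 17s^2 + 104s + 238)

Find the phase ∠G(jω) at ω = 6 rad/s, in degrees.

∠G(j6) ≈ -132.5°

At s = j6: numerator = 1, denominator = -374 + j408.
∠G = ∠num − ∠den = 0° − (132.51°) = -132.5°.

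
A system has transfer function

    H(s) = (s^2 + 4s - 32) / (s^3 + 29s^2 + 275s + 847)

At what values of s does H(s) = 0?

Set the numerator to zero: s^2 + 4s - 32 = 0.
Factoring: (s + 8)(s - 4) = 0.

s = -8, 4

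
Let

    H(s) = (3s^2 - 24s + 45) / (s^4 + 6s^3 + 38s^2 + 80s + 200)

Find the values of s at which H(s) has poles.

The poles are the roots of the denominator s^4 + 6s^3 + 38s^2 + 80s + 200 = 0.
No real roots exist; factor into two real quadratics: (s^2 + 2s + 10)(s^2 + 4s + 20) = 0.
Each quadratic gives a conjugate pair via the quadratic formula.

s = -1 ± 3j, -2 ± 4j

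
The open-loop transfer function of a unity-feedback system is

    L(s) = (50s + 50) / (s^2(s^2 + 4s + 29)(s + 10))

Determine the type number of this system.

Type 2

The denominator has 2 factors of s at the origin (free integrators), so this is a Type 2 system.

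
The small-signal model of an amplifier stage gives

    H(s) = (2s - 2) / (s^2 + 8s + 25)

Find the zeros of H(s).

Set the numerator to zero: 2s - 2 = 0, i.e. 2·(s - 1) = 0.
So s = 1.

s = 1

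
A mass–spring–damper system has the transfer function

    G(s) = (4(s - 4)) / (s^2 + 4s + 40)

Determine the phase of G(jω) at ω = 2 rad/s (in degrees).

At s = j2: numerator = -16 + j8, denominator = 36 + j8.
∠G = ∠num − ∠den = 153.43° − (12.529°) = 140.9°.

∠G(j2) ≈ 140.9°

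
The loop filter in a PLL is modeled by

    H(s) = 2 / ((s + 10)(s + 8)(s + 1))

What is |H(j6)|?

Substitute s = j6: numerator = 2, denominator = -604 + j372.
|H(j6)| = |2| / |-604 + j372| = 2 / 709.37 ≈ 0.002819.

|H(j6)| ≈ 0.002819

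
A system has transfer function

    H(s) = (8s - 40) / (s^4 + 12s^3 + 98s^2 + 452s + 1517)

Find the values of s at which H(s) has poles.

s = -5 + 4j, -5 - 4j, -1 + 6j, -1 - 6j

The poles are the roots of the denominator s^4 + 12s^3 + 98s^2 + 452s + 1517 = 0.
No real roots exist; factor into two real quadratics: (s^2 + 10s + 41)(s^2 + 2s + 37) = 0.
Each quadratic gives a conjugate pair via the quadratic formula.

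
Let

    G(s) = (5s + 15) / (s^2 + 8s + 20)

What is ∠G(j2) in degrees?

At s = j2: numerator = 15 + j10, denominator = 16 + j16.
∠G = ∠num − ∠den = 33.690° − (45°) = -11.31°.

∠G(j2) ≈ -11.31°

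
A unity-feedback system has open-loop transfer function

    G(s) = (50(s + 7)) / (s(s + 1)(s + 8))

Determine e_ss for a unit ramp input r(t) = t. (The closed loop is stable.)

G(s) has one pole at the origin.
This is a Type 1 system. Kv = lim_{s→0} s·G(s) = 350/8 = 175/4.
e_ss = 1/Kv = 1/(175/4) = 4/175 ≈ 0.02286.

e_ss = 0.02286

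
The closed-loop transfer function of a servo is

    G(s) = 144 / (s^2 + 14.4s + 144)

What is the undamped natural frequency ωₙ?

ωₙ = 12 rad/s

Compare the denominator to the standard form s^2 + 2ζωₙs + ωₙ².
ωₙ² = 144, so ωₙ = 12 rad/s.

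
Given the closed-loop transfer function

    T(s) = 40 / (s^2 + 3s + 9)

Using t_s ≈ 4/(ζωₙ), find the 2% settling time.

Comparing s^2 + 3s + 9 to s^2 + 2ζωₙs + ωₙ²: ωₙ = 3 rad/s and ζ = 3/(2·3) = 0.5.
ζωₙ = 3/2 = 1.5, so t_s ≈ 4/(ζωₙ) = 4/1.5 ≈ 2.667 s.

t_s ≈ 2.667 s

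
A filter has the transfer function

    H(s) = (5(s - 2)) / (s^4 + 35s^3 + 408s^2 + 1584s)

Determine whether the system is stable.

marginally stable

The denominator s^4 + 35s^3 + 408s^2 + 1584s factors as s(s + 11)(s + 12)^2, giving poles at s = 0, -11, -12, -12.
Since the simple pole(s) at s = 0 lie on the jω-axis with none in the right half-plane, the system is marginally stable.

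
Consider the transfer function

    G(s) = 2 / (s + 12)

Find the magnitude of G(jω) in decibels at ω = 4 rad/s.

Substitute s = j4: numerator = 2, denominator = 12 + j4.
|G(j4)| = |2| / |12 + j4| = 2 / 12.649 ≈ 0.1581.
In decibels: 20·log₁₀(0.1581) ≈ -16.0 dB.

|G(j4)|_dB ≈ -16.0 dB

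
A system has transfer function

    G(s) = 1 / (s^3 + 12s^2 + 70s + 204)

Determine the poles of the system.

s = -3 ± 5j, -6

The poles are the roots of the denominator s^3 + 12s^2 + 70s + 204 = 0.
Trying s = -6: the polynomial evaluates to 0, so (s + 6) is a factor.
Dividing out leaves s^2 + 6s + 34 = 0.
The quadratic formula then gives s = -3 ± 5j.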